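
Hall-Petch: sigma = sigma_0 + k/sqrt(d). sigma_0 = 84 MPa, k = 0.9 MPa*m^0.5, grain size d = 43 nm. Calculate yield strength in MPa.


d = 43 nm = 4.3e-08 m
sqrt(d) = 0.0002073644
Hall-Petch contribution = k / sqrt(d) = 0.9 / 0.0002073644 = 4340.2 MPa
sigma = sigma_0 + k/sqrt(d) = 84 + 4340.2 = 4424.2 MPa

4424.2


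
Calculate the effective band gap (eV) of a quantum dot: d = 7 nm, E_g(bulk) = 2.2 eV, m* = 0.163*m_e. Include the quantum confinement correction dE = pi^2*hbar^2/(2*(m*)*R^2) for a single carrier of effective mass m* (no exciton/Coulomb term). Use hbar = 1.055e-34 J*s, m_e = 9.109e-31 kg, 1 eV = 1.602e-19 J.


Radius R = 7/2 nm = 3.5e-09 m
Confinement energy dE = pi^2 * hbar^2 / (2 * m_eff * m_e * R^2)
dE = pi^2 * (1.055e-34)^2 / (2 * 0.163 * 9.109e-31 * (3.5e-09)^2) J, divided by 1.602e-19 J/eV
dE = 0.1885 eV
Total band gap = E_g(bulk) + dE = 2.2 + 0.1885 = 2.3885 eV

2.3885


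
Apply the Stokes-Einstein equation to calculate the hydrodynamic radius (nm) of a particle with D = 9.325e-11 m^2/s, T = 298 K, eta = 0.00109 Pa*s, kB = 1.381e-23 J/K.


Stokes-Einstein: R = kB*T / (6*pi*eta*D)
R = 1.381e-23 * 298 / (6 * pi * 0.00109 * 9.325e-11)
R = 2.148e-09 m = 2.15 nm

2.15


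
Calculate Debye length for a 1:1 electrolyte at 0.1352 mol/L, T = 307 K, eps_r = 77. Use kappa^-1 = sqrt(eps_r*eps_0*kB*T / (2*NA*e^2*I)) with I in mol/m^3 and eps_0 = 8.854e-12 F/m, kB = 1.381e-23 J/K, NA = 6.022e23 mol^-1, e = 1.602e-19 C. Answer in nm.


Ionic strength I = 0.1352 * 1^2 * 1000 = 135.2 mol/m^3
kappa^-1 = sqrt(77 * 8.854e-12 * 1.381e-23 * 307 / (2 * 6.022e23 * (1.602e-19)^2 * 135.2))
kappa^-1 = 0.832 nm

0.832


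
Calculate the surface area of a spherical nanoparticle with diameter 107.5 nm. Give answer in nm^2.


Radius r = 107.5/2 = 53.75 nm
Surface area SA = 4 * pi * r^2
SA = 4 * pi * (53.75)^2
SA = 36305.03 nm^2

36305.03


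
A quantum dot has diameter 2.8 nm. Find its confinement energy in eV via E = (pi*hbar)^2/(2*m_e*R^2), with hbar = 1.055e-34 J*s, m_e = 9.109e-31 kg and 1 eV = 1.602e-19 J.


Radius R = 2.8/2 = 1.4 nm = 1.4e-09 m
E = (pi * 1.055e-34)^2 / (2 * 9.109e-31 * (1.4e-09)^2)
E(J) = 3.07644e-20
E = E(J) / 1.602e-19 = 0.192 eV

0.192


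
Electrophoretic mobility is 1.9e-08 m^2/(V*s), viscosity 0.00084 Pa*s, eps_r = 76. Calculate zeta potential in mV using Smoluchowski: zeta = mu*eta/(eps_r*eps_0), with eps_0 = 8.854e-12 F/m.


Smoluchowski equation: zeta = mu * eta / (eps_r * eps_0)
zeta = 1.9e-08 * 0.00084 / (76 * 8.854e-12)
zeta = 0.023718 V = 23.72 mV

23.72


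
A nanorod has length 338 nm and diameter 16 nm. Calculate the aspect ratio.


Aspect ratio AR = length / diameter
AR = 338 / 16
AR = 21.12

21.12


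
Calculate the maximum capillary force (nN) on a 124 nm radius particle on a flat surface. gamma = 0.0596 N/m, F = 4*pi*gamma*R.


Convert radius: R = 124 nm = 1.24e-07 m
F = 4 * pi * gamma * R
F = 4 * pi * 0.0596 * 1.24e-07
F = 9.28705e-08 N = 92.8705 nN

92.8705


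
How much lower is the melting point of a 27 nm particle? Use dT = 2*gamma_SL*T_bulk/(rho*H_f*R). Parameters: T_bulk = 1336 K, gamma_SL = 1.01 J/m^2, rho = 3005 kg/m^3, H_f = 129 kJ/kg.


Radius R = 27/2 = 13.5 nm = 1.35e-08 m
Convert H_f = 129 kJ/kg = 129000 J/kg
dT = 2 * gamma_SL * T_bulk / (rho * H_f * R)
dT = 2 * 1.01 * 1336 / (3005 * 129000 * 1.35e-08)
dT = 515.7 K

515.7


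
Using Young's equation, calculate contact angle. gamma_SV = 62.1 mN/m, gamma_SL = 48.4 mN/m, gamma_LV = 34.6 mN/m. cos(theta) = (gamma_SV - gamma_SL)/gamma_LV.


cos(theta) = (gamma_SV - gamma_SL) / gamma_LV
cos(theta) = (62.1 - 48.4) / 34.6
cos(theta) = 0.395954
theta = arccos(0.395954) = 66.67 degrees

66.67


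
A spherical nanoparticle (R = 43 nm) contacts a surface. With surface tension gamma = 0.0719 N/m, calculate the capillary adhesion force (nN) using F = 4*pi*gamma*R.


Convert radius: R = 43 nm = 4.3e-08 m
F = 4 * pi * gamma * R
F = 4 * pi * 0.0719 * 4.3e-08
F = 3.88514e-08 N = 38.8514 nN

38.8514


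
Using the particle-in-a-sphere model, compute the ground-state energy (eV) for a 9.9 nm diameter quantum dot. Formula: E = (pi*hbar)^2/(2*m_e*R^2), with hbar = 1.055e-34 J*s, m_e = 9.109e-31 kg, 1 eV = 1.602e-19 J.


Radius R = 9.9/2 = 4.95 nm = 4.95e-09 m
E = (pi * 1.055e-34)^2 / (2 * 9.109e-31 * (4.95e-09)^2)
E(J) = 2.4609e-21
E = E(J) / 1.602e-19 = 0.0154 eV

0.0154


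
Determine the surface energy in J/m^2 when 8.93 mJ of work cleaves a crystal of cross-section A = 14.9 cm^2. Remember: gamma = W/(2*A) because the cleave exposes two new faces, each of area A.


Convert: A = 14.9 cm^2 = 0.00149 m^2, W = 8.93 mJ = 0.00893 J
Cleaving exposes two faces of area A, so total new surface = 2*A and gamma = W / (2*A)
gamma = 0.00893 / (2 * 0.00149)
gamma = 2.997 J/m^2

2.997


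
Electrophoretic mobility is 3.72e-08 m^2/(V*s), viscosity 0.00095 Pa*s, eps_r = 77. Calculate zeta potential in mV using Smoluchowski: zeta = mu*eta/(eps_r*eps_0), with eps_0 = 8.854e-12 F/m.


Smoluchowski equation: zeta = mu * eta / (eps_r * eps_0)
zeta = 3.72e-08 * 0.00095 / (77 * 8.854e-12)
zeta = 0.051837 V = 51.84 mV

51.84


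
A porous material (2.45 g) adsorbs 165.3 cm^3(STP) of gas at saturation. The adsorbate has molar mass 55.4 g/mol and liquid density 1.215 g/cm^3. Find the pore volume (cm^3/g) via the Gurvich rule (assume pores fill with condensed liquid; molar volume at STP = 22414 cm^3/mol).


Moles adsorbed n = V_ads / 22414 = 165.3 / 22414 = 7.374855e-03 mol
Liquid volume V_liq = n * M / rho_liq = 7.374855e-03 * 55.4 / 1.215 = 0.33627 cm^3
Specific pore volume V_pore = V_liq / m_sample = 0.33627 / 2.45
V_pore = 0.1373 cm^3/g

0.1373


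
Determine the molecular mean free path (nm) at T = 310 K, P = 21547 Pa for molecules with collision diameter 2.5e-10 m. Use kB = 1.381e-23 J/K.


Mean free path: lambda = kB*T / (sqrt(2) * pi * d^2 * P)
lambda = 1.381e-23 * 310 / (sqrt(2) * pi * (2.5e-10)^2 * 21547)
lambda = 7.15523e-07 m
lambda = 715.52 nm

715.52


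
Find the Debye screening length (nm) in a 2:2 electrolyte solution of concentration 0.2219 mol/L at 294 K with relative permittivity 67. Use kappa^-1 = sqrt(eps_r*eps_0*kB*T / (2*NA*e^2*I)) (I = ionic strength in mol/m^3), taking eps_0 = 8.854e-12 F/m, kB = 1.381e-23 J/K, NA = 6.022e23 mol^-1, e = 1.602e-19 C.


Ionic strength I = 0.2219 * 2^2 * 1000 = 887.6 mol/m^3
kappa^-1 = sqrt(67 * 8.854e-12 * 1.381e-23 * 294 / (2 * 6.022e23 * (1.602e-19)^2 * 887.6))
kappa^-1 = 0.296 nm

0.296


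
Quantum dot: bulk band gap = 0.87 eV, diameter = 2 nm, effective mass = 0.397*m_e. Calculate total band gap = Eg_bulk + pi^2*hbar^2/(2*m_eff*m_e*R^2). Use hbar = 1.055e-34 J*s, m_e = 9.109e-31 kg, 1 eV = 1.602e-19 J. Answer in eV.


Radius R = 2/2 nm = 1e-09 m
Confinement energy dE = pi^2 * hbar^2 / (2 * m_eff * m_e * R^2)
dE = pi^2 * (1.055e-34)^2 / (2 * 0.397 * 9.109e-31 * (1e-09)^2) J, divided by 1.602e-19 J/eV
dE = 0.9481 eV
Total band gap = E_g(bulk) + dE = 0.87 + 0.9481 = 1.8181 eV

1.8181


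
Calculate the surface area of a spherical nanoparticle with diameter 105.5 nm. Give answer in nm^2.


Radius r = 105.5/2 = 52.75 nm
Surface area SA = 4 * pi * r^2
SA = 4 * pi * (52.75)^2
SA = 34966.71 nm^2

34966.71


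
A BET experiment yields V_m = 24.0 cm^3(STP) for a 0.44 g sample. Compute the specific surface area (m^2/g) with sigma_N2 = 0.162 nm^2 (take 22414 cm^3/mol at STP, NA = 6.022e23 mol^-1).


Number of moles in monolayer = V_m / 22414 = 24.0 / 22414 = 0.00107076
Number of molecules = moles * NA = 0.00107076 * 6.022e23
SA = molecules * sigma / mass
SA = (24.0 / 22414) * 6.022e23 * 0.162e-18 / 0.44
SA = 237.4 m^2/g

237.4


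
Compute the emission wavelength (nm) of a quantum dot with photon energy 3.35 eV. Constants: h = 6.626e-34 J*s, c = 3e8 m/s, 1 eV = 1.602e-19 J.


Convert energy: E = 3.35 eV = 3.35 * 1.602e-19 = 5.3667e-19 J
lambda = h*c / E = 6.626e-34 * 3e8 / 5.3667e-19
lambda = 3.70395e-07 m = 370.4 nm

370.4


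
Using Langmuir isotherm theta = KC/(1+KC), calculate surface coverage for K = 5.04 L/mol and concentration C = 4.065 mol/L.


Langmuir isotherm: theta = K*C / (1 + K*C)
K*C = 5.04 * 4.065 = 20.4876
theta = 20.4876 / (1 + 20.4876) = 20.4876 / 21.4876
theta = 0.9535

0.9535


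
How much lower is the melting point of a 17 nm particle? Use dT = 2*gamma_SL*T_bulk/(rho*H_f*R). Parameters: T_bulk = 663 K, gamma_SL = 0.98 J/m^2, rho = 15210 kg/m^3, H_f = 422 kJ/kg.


Radius R = 17/2 = 8.5 nm = 8.5e-09 m
Convert H_f = 422 kJ/kg = 422000 J/kg
dT = 2 * gamma_SL * T_bulk / (rho * H_f * R)
dT = 2 * 0.98 * 663 / (15210 * 422000 * 8.5e-09)
dT = 23.8 K

23.8


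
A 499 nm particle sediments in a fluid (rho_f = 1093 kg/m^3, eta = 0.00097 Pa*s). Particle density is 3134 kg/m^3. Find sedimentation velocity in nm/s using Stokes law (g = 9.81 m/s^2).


Radius R = 499/2 nm = 2.495e-07 m
Density difference = 3134 - 1093 = 2041 kg/m^3
v = 2 * R^2 * (rho_p - rho_f) * g / (9 * eta)
v = 2 * (2.495e-07)^2 * 2041 * 9.81 / (9 * 0.00097)
v = 2.85541e-07 m/s = 285.5413 nm/s

285.5413


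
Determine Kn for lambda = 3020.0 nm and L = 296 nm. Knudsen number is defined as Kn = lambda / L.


Knudsen number Kn = lambda / L
Kn = 3020.0 / 296
Kn = 10.2027

10.2027


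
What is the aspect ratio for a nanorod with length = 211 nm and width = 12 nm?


Aspect ratio AR = length / diameter
AR = 211 / 12
AR = 17.58

17.58


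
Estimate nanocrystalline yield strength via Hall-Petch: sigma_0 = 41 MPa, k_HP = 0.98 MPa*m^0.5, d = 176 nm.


d = 176 nm = 1.76e-07 m
sqrt(d) = 0.0004195235
Hall-Petch contribution = k / sqrt(d) = 0.98 / 0.0004195235 = 2336.0 MPa
sigma = sigma_0 + k/sqrt(d) = 41 + 2336.0 = 2377.0 MPa

2377.0


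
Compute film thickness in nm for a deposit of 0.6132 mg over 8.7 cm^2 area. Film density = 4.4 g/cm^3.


Convert: m = 0.6132 mg = 6.1320e-07 kg, A = 8.7 cm^2 = 8.7000e-04 m^2, rho = 4.4 g/cm^3 = 4400 kg/m^3
t = m / (A * rho)
t = 6.1320e-07 / (8.7000e-04 * 4400)
t = 1.6019e-07 m = 160.2 nm

160.2


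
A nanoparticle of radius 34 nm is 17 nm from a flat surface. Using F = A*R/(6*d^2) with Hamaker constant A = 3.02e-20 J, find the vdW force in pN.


Convert to SI: R = 34 nm = 3.4e-08 m, d = 17 nm = 1.7e-08 m
F = A * R / (6 * d^2)
F = 3.02e-20 * 3.4e-08 / (6 * (1.7e-08)^2)
F = 5.92157e-13 N = 0.592 pN

0.592


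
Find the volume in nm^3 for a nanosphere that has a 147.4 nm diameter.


Radius r = 147.4/2 = 73.7 nm
Volume V = (4/3) * pi * r^3
V = (4/3) * pi * (73.7)^3
V = 1676837.87 nm^3

1676837.87


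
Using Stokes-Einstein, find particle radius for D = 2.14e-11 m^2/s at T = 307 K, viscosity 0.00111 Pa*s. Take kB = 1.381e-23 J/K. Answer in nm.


Stokes-Einstein: R = kB*T / (6*pi*eta*D)
R = 1.381e-23 * 307 / (6 * pi * 0.00111 * 2.14e-11)
R = 9.46878e-09 m = 9.47 nm

9.47


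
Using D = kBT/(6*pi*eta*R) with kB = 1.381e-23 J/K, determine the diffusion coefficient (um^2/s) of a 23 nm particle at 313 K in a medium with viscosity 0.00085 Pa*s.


Radius R = 23/2 = 11.5 nm = 1.15e-08 m
D = kB*T / (6*pi*eta*R)
D = 1.381e-23 * 313 / (6 * pi * 0.00085 * 1.15e-08)
D = 2.34596e-11 m^2/s = 23.46 um^2/s

23.46


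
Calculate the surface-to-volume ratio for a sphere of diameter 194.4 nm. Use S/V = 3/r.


Radius r = 194.4/2 = 97.2 nm
S/V = 3 / r = 3 / 97.2
S/V = 0.0309 nm^-1

0.0309


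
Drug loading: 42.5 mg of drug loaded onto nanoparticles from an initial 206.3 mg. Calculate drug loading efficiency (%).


Drug loading efficiency = (drug loaded / drug initial) * 100
DLE = 42.5 / 206.3 * 100
DLE = 0.206 * 100
DLE = 20.6%

20.6


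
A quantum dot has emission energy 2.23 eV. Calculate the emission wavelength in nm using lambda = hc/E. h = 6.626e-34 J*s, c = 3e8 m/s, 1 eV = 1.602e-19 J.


Convert energy: E = 2.23 eV = 2.23 * 1.602e-19 = 3.57246e-19 J
lambda = h*c / E = 6.626e-34 * 3e8 / 3.57246e-19
lambda = 5.56423e-07 m = 556.4 nm

556.4


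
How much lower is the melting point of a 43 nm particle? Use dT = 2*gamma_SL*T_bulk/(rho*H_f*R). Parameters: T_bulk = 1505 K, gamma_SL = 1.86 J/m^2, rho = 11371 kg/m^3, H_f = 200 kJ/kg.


Radius R = 43/2 = 21.5 nm = 2.15e-08 m
Convert H_f = 200 kJ/kg = 200000 J/kg
dT = 2 * gamma_SL * T_bulk / (rho * H_f * R)
dT = 2 * 1.86 * 1505 / (11371 * 200000 * 2.15e-08)
dT = 114.5 K

114.5


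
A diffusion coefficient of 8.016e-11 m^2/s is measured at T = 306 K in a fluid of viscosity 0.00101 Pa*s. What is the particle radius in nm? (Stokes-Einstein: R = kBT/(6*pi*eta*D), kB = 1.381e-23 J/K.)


Stokes-Einstein: R = kB*T / (6*pi*eta*D)
R = 1.381e-23 * 306 / (6 * pi * 0.00101 * 8.016e-11)
R = 2.76908e-09 m = 2.77 nm

2.77


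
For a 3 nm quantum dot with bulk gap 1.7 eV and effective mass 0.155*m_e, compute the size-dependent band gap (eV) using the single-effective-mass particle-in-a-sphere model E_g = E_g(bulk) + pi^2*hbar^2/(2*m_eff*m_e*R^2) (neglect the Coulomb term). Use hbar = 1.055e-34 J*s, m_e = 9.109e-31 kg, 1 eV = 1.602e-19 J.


Radius R = 3/2 nm = 1.5e-09 m
Confinement energy dE = pi^2 * hbar^2 / (2 * m_eff * m_e * R^2)
dE = pi^2 * (1.055e-34)^2 / (2 * 0.155 * 9.109e-31 * (1.5e-09)^2) J, divided by 1.602e-19 J/eV
dE = 1.0793 eV
Total band gap = E_g(bulk) + dE = 1.7 + 1.0793 = 2.7793 eV

2.7793


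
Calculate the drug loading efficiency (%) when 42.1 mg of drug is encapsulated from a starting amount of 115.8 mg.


Drug loading efficiency = (drug loaded / drug initial) * 100
DLE = 42.1 / 115.8 * 100
DLE = 0.3636 * 100
DLE = 36.36%

36.36


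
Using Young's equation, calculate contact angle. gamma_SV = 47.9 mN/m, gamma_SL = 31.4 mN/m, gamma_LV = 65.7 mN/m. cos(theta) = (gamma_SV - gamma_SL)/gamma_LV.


cos(theta) = (gamma_SV - gamma_SL) / gamma_LV
cos(theta) = (47.9 - 31.4) / 65.7
cos(theta) = 0.251142
theta = arccos(0.251142) = 75.45 degrees

75.45


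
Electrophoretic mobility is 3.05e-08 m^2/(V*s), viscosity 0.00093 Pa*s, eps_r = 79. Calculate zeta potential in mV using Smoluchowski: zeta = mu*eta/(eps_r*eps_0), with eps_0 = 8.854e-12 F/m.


Smoluchowski equation: zeta = mu * eta / (eps_r * eps_0)
zeta = 3.05e-08 * 0.00093 / (79 * 8.854e-12)
zeta = 0.040552 V = 40.55 mV

40.55


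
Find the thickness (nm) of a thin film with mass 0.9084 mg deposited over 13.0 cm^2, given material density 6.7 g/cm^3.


Convert: m = 0.9084 mg = 9.0840e-07 kg, A = 13.0 cm^2 = 1.3000e-03 m^2, rho = 6.7 g/cm^3 = 6700 kg/m^3
t = m / (A * rho)
t = 9.0840e-07 / (1.3000e-03 * 6700)
t = 1.0429e-07 m = 104.3 nm

104.3


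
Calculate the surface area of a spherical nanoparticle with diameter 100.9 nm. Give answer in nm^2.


Radius r = 100.9/2 = 50.45 nm
Surface area SA = 4 * pi * r^2
SA = 4 * pi * (50.45)^2
SA = 31983.96 nm^2

31983.96


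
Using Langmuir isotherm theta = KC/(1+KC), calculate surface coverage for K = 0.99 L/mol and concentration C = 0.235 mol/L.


Langmuir isotherm: theta = K*C / (1 + K*C)
K*C = 0.99 * 0.235 = 0.23265
theta = 0.23265 / (1 + 0.23265) = 0.23265 / 1.23265
theta = 0.1887

0.1887


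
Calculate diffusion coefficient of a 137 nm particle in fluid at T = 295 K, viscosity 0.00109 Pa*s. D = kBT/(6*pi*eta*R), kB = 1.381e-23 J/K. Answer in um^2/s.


Radius R = 137/2 = 68.5 nm = 6.85e-08 m
D = kB*T / (6*pi*eta*R)
D = 1.381e-23 * 295 / (6 * pi * 0.00109 * 6.85e-08)
D = 2.89466e-12 m^2/s = 2.895 um^2/s

2.895


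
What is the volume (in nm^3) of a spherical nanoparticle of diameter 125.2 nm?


Radius r = 125.2/2 = 62.6 nm
Volume V = (4/3) * pi * r^3
V = (4/3) * pi * (62.6)^3
V = 1027570.46 nm^3

1027570.46


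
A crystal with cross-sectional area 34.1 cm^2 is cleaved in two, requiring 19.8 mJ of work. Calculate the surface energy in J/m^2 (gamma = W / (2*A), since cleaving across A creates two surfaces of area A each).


Convert: A = 34.1 cm^2 = 0.00341 m^2, W = 19.8 mJ = 0.0198 J
Cleaving exposes two faces of area A, so total new surface = 2*A and gamma = W / (2*A)
gamma = 0.0198 / (2 * 0.00341)
gamma = 2.903 J/m^2

2.903


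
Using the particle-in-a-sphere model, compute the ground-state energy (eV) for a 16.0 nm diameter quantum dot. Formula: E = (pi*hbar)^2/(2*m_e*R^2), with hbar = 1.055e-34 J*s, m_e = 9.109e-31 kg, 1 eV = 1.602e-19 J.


Radius R = 16.0/2 = 8 nm = 8e-09 m
E = (pi * 1.055e-34)^2 / (2 * 9.109e-31 * (8e-09)^2)
E(J) = 9.42159e-22
E = E(J) / 1.602e-19 = 0.0059 eV

0.0059


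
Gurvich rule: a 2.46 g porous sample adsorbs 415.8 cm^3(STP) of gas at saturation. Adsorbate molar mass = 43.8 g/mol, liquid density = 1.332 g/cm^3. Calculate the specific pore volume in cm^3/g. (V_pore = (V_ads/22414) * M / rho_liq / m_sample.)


Moles adsorbed n = V_ads / 22414 = 415.8 / 22414 = 1.855091e-02 mol
Liquid volume V_liq = n * M / rho_liq = 1.855091e-02 * 43.8 / 1.332 = 0.61001 cm^3
Specific pore volume V_pore = V_liq / m_sample = 0.61001 / 2.46
V_pore = 0.248 cm^3/g

0.248


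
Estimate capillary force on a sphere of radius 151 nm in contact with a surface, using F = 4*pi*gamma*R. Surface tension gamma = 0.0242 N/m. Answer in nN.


Convert radius: R = 151 nm = 1.51e-07 m
F = 4 * pi * gamma * R
F = 4 * pi * 0.0242 * 1.51e-07
F = 4.592e-08 N = 45.92 nN

45.92


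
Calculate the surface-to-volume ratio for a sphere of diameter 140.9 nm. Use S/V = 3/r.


Radius r = 140.9/2 = 70.45 nm
S/V = 3 / r = 3 / 70.45
S/V = 0.0426 nm^-1

0.0426


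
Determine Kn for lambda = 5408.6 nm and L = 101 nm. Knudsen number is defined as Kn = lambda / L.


Knudsen number Kn = lambda / L
Kn = 5408.6 / 101
Kn = 53.5505

53.5505


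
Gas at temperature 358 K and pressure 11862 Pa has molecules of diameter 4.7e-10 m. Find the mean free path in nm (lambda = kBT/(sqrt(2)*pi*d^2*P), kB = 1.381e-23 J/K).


Mean free path: lambda = kB*T / (sqrt(2) * pi * d^2 * P)
lambda = 1.381e-23 * 358 / (sqrt(2) * pi * (4.7e-10)^2 * 11862)
lambda = 4.24676e-07 m
lambda = 424.68 nm

424.68


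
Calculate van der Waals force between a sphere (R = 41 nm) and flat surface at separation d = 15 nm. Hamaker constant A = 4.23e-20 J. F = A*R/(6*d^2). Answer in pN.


Convert to SI: R = 41 nm = 4.1e-08 m, d = 15 nm = 1.5e-08 m
F = A * R / (6 * d^2)
F = 4.23e-20 * 4.1e-08 / (6 * (1.5e-08)^2)
F = 1.28467e-12 N = 1.285 pN

1.285


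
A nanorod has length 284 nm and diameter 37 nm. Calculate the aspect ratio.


Aspect ratio AR = length / diameter
AR = 284 / 37
AR = 7.68

7.68


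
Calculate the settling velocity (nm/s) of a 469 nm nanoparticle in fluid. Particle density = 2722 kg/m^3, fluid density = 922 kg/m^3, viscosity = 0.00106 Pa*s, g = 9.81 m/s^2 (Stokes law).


Radius R = 469/2 nm = 2.345e-07 m
Density difference = 2722 - 922 = 1800 kg/m^3
v = 2 * R^2 * (rho_p - rho_f) * g / (9 * eta)
v = 2 * (2.345e-07)^2 * 1800 * 9.81 / (9 * 0.00106)
v = 2.03568e-07 m/s = 203.5677 nm/s

203.5677


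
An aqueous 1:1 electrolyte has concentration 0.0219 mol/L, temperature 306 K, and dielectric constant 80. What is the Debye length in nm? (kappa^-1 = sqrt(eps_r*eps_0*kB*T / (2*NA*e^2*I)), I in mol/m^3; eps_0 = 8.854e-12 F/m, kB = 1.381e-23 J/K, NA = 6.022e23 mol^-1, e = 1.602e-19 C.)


Ionic strength I = 0.0219 * 1^2 * 1000 = 21.9 mol/m^3
kappa^-1 = sqrt(80 * 8.854e-12 * 1.381e-23 * 306 / (2 * 6.022e23 * (1.602e-19)^2 * 21.9))
kappa^-1 = 2.103 nm

2.103


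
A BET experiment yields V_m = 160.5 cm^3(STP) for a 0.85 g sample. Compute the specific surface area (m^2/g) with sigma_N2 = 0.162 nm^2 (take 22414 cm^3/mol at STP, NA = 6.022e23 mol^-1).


Number of moles in monolayer = V_m / 22414 = 160.5 / 22414 = 0.0071607
Number of molecules = moles * NA = 0.0071607 * 6.022e23
SA = molecules * sigma / mass
SA = (160.5 / 22414) * 6.022e23 * 0.162e-18 / 0.85
SA = 821.8 m^2/g

821.8


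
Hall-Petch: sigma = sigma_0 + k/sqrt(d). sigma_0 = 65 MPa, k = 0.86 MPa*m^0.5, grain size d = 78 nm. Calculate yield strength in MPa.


d = 78 nm = 7.8e-08 m
sqrt(d) = 0.0002792848
Hall-Petch contribution = k / sqrt(d) = 0.86 / 0.0002792848 = 3079.3 MPa
sigma = sigma_0 + k/sqrt(d) = 65 + 3079.3 = 3144.3 MPa

3144.3


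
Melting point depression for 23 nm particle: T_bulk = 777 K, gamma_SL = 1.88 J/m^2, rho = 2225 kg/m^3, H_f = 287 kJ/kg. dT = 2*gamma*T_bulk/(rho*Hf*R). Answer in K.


Radius R = 23/2 = 11.5 nm = 1.15e-08 m
Convert H_f = 287 kJ/kg = 287000 J/kg
dT = 2 * gamma_SL * T_bulk / (rho * H_f * R)
dT = 2 * 1.88 * 777 / (2225 * 287000 * 1.15e-08)
dT = 397.8 K

397.8


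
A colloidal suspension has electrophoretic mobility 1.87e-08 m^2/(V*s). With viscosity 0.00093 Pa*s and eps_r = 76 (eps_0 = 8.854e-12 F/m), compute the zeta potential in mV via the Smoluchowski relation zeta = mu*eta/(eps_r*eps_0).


Smoluchowski equation: zeta = mu * eta / (eps_r * eps_0)
zeta = 1.87e-08 * 0.00093 / (76 * 8.854e-12)
zeta = 0.025845 V = 25.84 mV

25.84


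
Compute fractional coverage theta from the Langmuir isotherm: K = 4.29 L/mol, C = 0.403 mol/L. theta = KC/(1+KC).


Langmuir isotherm: theta = K*C / (1 + K*C)
K*C = 4.29 * 0.403 = 1.72887
theta = 1.72887 / (1 + 1.72887) = 1.72887 / 2.72887
theta = 0.6335

0.6335


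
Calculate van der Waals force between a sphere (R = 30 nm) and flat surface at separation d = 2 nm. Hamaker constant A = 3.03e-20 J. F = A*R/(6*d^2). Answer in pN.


Convert to SI: R = 30 nm = 3e-08 m, d = 2 nm = 2e-09 m
F = A * R / (6 * d^2)
F = 3.03e-20 * 3e-08 / (6 * (2e-09)^2)
F = 3.7875e-11 N = 37.875 pN

37.875


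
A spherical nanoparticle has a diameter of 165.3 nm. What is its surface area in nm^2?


Radius r = 165.3/2 = 82.65 nm
Surface area SA = 4 * pi * r^2
SA = 4 * pi * (82.65)^2
SA = 85841.16 nm^2

85841.16


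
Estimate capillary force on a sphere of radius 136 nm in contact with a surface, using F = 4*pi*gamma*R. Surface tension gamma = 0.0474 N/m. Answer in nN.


Convert radius: R = 136 nm = 1.36e-07 m
F = 4 * pi * gamma * R
F = 4 * pi * 0.0474 * 1.36e-07
F = 8.10079e-08 N = 81.0079 nN

81.0079


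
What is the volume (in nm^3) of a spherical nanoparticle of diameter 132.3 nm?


Radius r = 132.3/2 = 66.15 nm
Volume V = (4/3) * pi * r^3
V = (4/3) * pi * (66.15)^3
V = 1212489.97 nm^3

1212489.97


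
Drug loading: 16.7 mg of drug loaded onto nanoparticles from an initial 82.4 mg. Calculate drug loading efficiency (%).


Drug loading efficiency = (drug loaded / drug initial) * 100
DLE = 16.7 / 82.4 * 100
DLE = 0.2027 * 100
DLE = 20.27%

20.27


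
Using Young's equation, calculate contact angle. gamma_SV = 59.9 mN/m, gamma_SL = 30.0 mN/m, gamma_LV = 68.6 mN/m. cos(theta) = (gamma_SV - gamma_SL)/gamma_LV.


cos(theta) = (gamma_SV - gamma_SL) / gamma_LV
cos(theta) = (59.9 - 30.0) / 68.6
cos(theta) = 0.43586
theta = arccos(0.43586) = 64.16 degrees

64.16


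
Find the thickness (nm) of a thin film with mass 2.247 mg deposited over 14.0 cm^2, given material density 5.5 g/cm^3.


Convert: m = 2.247 mg = 2.2470e-06 kg, A = 14.0 cm^2 = 1.4000e-03 m^2, rho = 5.5 g/cm^3 = 5500 kg/m^3
t = m / (A * rho)
t = 2.2470e-06 / (1.4000e-03 * 5500)
t = 2.9182e-07 m = 291.8 nm

291.8


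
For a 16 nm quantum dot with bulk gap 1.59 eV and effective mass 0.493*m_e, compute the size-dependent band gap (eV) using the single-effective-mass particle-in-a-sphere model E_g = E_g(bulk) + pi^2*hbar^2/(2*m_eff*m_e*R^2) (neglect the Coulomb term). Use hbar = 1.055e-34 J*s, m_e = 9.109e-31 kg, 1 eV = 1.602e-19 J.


Radius R = 16/2 nm = 8e-09 m
Confinement energy dE = pi^2 * hbar^2 / (2 * m_eff * m_e * R^2)
dE = pi^2 * (1.055e-34)^2 / (2 * 0.493 * 9.109e-31 * (8e-09)^2) J, divided by 1.602e-19 J/eV
dE = 0.0119 eV
Total band gap = E_g(bulk) + dE = 1.59 + 0.0119 = 1.6019 eV

1.6019


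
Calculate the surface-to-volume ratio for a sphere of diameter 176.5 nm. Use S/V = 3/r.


Radius r = 176.5/2 = 88.25 nm
S/V = 3 / r = 3 / 88.25
S/V = 0.034 nm^-1

0.034


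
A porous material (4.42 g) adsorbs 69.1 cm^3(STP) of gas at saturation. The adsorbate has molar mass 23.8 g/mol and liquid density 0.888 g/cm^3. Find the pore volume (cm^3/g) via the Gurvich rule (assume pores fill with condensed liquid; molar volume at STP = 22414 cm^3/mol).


Moles adsorbed n = V_ads / 22414 = 69.1 / 22414 = 3.082895e-03 mol
Liquid volume V_liq = n * M / rho_liq = 3.082895e-03 * 23.8 / 0.888 = 0.08263 cm^3
Specific pore volume V_pore = V_liq / m_sample = 0.08263 / 4.42
V_pore = 0.0187 cm^3/g

0.0187


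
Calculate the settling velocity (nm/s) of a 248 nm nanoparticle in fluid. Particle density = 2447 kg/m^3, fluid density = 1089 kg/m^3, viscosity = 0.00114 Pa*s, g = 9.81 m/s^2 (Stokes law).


Radius R = 248/2 nm = 1.24e-07 m
Density difference = 2447 - 1089 = 1358 kg/m^3
v = 2 * R^2 * (rho_p - rho_f) * g / (9 * eta)
v = 2 * (1.24e-07)^2 * 1358 * 9.81 / (9 * 0.00114)
v = 3.99296e-08 m/s = 39.9296 nm/s

39.9296


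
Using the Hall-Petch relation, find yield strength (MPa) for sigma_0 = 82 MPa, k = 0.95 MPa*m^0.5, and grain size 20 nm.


d = 20 nm = 2e-08 m
sqrt(d) = 0.0001414214
Hall-Petch contribution = k / sqrt(d) = 0.95 / 0.0001414214 = 6717.5 MPa
sigma = sigma_0 + k/sqrt(d) = 82 + 6717.5 = 6799.5 MPa

6799.5


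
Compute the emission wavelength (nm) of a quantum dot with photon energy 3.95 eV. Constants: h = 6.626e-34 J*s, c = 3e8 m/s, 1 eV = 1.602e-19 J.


Convert energy: E = 3.95 eV = 3.95 * 1.602e-19 = 6.3279e-19 J
lambda = h*c / E = 6.626e-34 * 3e8 / 6.3279e-19
lambda = 3.14133e-07 m = 314.1 nm

314.1


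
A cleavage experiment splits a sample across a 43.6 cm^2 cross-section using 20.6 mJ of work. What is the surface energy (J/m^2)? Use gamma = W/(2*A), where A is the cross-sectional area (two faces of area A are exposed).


Convert: A = 43.6 cm^2 = 0.00436 m^2, W = 20.6 mJ = 0.0206 J
Cleaving exposes two faces of area A, so total new surface = 2*A and gamma = W / (2*A)
gamma = 0.0206 / (2 * 0.00436)
gamma = 2.362 J/m^2

2.362


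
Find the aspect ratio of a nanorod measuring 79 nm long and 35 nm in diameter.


Aspect ratio AR = length / diameter
AR = 79 / 35
AR = 2.26

2.26


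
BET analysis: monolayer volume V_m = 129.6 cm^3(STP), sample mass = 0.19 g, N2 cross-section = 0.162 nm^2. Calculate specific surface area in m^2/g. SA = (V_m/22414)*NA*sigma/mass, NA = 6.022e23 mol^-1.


Number of moles in monolayer = V_m / 22414 = 129.6 / 22414 = 0.0057821
Number of molecules = moles * NA = 0.0057821 * 6.022e23
SA = molecules * sigma / mass
SA = (129.6 / 22414) * 6.022e23 * 0.162e-18 / 0.19
SA = 2968.8 m^2/g

2968.8


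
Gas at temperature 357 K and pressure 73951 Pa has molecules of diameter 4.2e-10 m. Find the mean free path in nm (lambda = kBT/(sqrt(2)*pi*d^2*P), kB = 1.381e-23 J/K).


Mean free path: lambda = kB*T / (sqrt(2) * pi * d^2 * P)
lambda = 1.381e-23 * 357 / (sqrt(2) * pi * (4.2e-10)^2 * 73951)
lambda = 8.50657e-08 m
lambda = 85.07 nm

85.07


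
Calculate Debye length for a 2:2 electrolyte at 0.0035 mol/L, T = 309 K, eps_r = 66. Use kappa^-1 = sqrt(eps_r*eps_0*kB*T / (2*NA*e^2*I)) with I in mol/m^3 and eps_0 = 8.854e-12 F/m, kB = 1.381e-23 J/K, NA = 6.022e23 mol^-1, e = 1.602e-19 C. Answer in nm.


Ionic strength I = 0.0035 * 2^2 * 1000 = 14 mol/m^3
kappa^-1 = sqrt(66 * 8.854e-12 * 1.381e-23 * 309 / (2 * 6.022e23 * (1.602e-19)^2 * 14))
kappa^-1 = 2.401 nm

2.401


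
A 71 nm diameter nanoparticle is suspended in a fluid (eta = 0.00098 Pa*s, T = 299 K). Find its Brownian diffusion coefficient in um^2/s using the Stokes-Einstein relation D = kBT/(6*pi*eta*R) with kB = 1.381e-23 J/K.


Radius R = 71/2 = 35.5 nm = 3.55e-08 m
D = kB*T / (6*pi*eta*R)
D = 1.381e-23 * 299 / (6 * pi * 0.00098 * 3.55e-08)
D = 6.29665e-12 m^2/s = 6.297 um^2/s

6.297


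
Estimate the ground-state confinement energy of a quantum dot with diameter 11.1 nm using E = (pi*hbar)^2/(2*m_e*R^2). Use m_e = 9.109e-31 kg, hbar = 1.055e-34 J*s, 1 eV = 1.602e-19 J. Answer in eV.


Radius R = 11.1/2 = 5.55 nm = 5.55e-09 m
E = (pi * 1.055e-34)^2 / (2 * 9.109e-31 * (5.55e-09)^2)
E(J) = 1.95757e-21
E = E(J) / 1.602e-19 = 0.0122 eV

0.0122


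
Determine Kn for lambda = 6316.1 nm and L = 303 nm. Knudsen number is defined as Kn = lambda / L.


Knudsen number Kn = lambda / L
Kn = 6316.1 / 303
Kn = 20.8452

20.8452


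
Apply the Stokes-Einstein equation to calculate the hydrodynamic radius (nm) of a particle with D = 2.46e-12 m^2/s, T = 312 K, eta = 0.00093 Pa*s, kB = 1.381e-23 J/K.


Stokes-Einstein: R = kB*T / (6*pi*eta*D)
R = 1.381e-23 * 312 / (6 * pi * 0.00093 * 2.46e-12)
R = 9.99146e-08 m = 99.91 nm

99.91


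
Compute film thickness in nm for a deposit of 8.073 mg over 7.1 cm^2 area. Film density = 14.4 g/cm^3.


Convert: m = 8.073 mg = 8.0730e-06 kg, A = 7.1 cm^2 = 7.1000e-04 m^2, rho = 14.4 g/cm^3 = 14400 kg/m^3
t = m / (A * rho)
t = 8.0730e-06 / (7.1000e-04 * 14400)
t = 7.8961e-07 m = 789.6 nm

789.6


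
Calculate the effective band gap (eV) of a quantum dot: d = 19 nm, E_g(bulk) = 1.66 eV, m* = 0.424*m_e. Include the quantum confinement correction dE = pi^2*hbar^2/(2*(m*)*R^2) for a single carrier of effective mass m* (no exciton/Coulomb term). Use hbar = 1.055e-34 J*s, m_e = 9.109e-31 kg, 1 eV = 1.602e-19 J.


Radius R = 19/2 nm = 9.5e-09 m
Confinement energy dE = pi^2 * hbar^2 / (2 * m_eff * m_e * R^2)
dE = pi^2 * (1.055e-34)^2 / (2 * 0.424 * 9.109e-31 * (9.5e-09)^2) J, divided by 1.602e-19 J/eV
dE = 0.0098 eV
Total band gap = E_g(bulk) + dE = 1.66 + 0.0098 = 1.6698 eV

1.6698


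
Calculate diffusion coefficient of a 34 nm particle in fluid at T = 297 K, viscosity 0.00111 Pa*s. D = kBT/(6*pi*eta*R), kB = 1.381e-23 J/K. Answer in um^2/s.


Radius R = 34/2 = 17 nm = 1.7e-08 m
D = kB*T / (6*pi*eta*R)
D = 1.381e-23 * 297 / (6 * pi * 0.00111 * 1.7e-08)
D = 1.15313e-11 m^2/s = 11.531 um^2/s

11.531


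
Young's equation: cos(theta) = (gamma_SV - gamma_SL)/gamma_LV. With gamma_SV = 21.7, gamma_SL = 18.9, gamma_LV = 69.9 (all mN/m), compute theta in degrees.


cos(theta) = (gamma_SV - gamma_SL) / gamma_LV
cos(theta) = (21.7 - 18.9) / 69.9
cos(theta) = 0.040057
theta = arccos(0.040057) = 87.7 degrees

87.7


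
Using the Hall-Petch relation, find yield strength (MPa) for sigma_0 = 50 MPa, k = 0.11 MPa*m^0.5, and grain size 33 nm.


d = 33 nm = 3.3e-08 m
sqrt(d) = 0.000181659
Hall-Petch contribution = k / sqrt(d) = 0.11 / 0.000181659 = 605.5 MPa
sigma = sigma_0 + k/sqrt(d) = 50 + 605.5 = 655.5 MPa

655.5


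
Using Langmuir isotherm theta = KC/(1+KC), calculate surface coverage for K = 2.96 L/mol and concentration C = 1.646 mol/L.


Langmuir isotherm: theta = K*C / (1 + K*C)
K*C = 2.96 * 1.646 = 4.87216
theta = 4.87216 / (1 + 4.87216) = 4.87216 / 5.87216
theta = 0.8297

0.8297


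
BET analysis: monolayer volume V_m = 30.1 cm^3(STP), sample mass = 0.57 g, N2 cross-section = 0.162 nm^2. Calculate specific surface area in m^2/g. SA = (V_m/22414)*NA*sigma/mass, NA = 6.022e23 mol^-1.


Number of moles in monolayer = V_m / 22414 = 30.1 / 22414 = 0.00134291
Number of molecules = moles * NA = 0.00134291 * 6.022e23
SA = molecules * sigma / mass
SA = (30.1 / 22414) * 6.022e23 * 0.162e-18 / 0.57
SA = 229.8 m^2/g

229.8


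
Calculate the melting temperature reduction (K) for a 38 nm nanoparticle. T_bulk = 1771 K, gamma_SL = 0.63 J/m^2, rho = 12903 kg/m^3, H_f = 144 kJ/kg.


Radius R = 38/2 = 19 nm = 1.9e-08 m
Convert H_f = 144 kJ/kg = 144000 J/kg
dT = 2 * gamma_SL * T_bulk / (rho * H_f * R)
dT = 2 * 0.63 * 1771 / (12903 * 144000 * 1.9e-08)
dT = 63.2 K

63.2


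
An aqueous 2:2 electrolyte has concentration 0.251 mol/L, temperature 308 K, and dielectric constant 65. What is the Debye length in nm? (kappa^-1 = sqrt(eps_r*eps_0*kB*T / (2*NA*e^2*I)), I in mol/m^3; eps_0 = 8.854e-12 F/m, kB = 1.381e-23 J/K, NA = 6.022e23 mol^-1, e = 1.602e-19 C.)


Ionic strength I = 0.251 * 2^2 * 1000 = 1004 mol/m^3
kappa^-1 = sqrt(65 * 8.854e-12 * 1.381e-23 * 308 / (2 * 6.022e23 * (1.602e-19)^2 * 1004))
kappa^-1 = 0.281 nm

0.281


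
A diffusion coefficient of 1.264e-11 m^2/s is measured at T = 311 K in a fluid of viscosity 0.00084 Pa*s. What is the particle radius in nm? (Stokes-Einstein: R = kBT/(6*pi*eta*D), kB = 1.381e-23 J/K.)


Stokes-Einstein: R = kB*T / (6*pi*eta*D)
R = 1.381e-23 * 311 / (6 * pi * 0.00084 * 1.264e-11)
R = 2.14598e-08 m = 21.46 nm

21.46


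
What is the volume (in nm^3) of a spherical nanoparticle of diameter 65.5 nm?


Radius r = 65.5/2 = 32.75 nm
Volume V = (4/3) * pi * r^3
V = (4/3) * pi * (32.75)^3
V = 147137.21 nm^3

147137.21


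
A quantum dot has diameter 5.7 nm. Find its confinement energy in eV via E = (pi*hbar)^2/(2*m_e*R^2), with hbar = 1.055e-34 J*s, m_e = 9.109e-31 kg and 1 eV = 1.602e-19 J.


Radius R = 5.7/2 = 2.85 nm = 2.85e-09 m
E = (pi * 1.055e-34)^2 / (2 * 9.109e-31 * (2.85e-09)^2)
E(J) = 7.42359e-21
E = E(J) / 1.602e-19 = 0.0463 eV

0.0463


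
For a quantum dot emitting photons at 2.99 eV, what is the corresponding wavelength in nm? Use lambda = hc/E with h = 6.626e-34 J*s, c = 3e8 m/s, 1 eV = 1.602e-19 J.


Convert energy: E = 2.99 eV = 2.99 * 1.602e-19 = 4.78998e-19 J
lambda = h*c / E = 6.626e-34 * 3e8 / 4.78998e-19
lambda = 4.14991e-07 m = 415.0 nm

415.0


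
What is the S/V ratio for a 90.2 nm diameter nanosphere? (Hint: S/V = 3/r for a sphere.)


Radius r = 90.2/2 = 45.1 nm
S/V = 3 / r = 3 / 45.1
S/V = 0.0665 nm^-1

0.0665


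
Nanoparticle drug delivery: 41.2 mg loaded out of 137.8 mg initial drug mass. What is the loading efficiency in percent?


Drug loading efficiency = (drug loaded / drug initial) * 100
DLE = 41.2 / 137.8 * 100
DLE = 0.299 * 100
DLE = 29.9%

29.9


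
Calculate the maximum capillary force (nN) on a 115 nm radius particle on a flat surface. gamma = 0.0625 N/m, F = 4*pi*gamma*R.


Convert radius: R = 115 nm = 1.15e-07 m
F = 4 * pi * gamma * R
F = 4 * pi * 0.0625 * 1.15e-07
F = 9.03208e-08 N = 90.3208 nN

90.3208


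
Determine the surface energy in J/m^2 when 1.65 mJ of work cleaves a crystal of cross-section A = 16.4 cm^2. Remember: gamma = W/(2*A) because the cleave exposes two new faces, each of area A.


Convert: A = 16.4 cm^2 = 0.00164 m^2, W = 1.65 mJ = 0.00165 J
Cleaving exposes two faces of area A, so total new surface = 2*A and gamma = W / (2*A)
gamma = 0.00165 / (2 * 0.00164)
gamma = 0.503 J/m^2

0.503


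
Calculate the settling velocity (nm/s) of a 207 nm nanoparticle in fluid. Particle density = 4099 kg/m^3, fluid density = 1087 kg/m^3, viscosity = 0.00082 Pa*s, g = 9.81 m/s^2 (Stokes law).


Radius R = 207/2 nm = 1.035e-07 m
Density difference = 4099 - 1087 = 3012 kg/m^3
v = 2 * R^2 * (rho_p - rho_f) * g / (9 * eta)
v = 2 * (1.035e-07)^2 * 3012 * 9.81 / (9 * 0.00082)
v = 8.57785e-08 m/s = 85.7785 nm/s

85.7785


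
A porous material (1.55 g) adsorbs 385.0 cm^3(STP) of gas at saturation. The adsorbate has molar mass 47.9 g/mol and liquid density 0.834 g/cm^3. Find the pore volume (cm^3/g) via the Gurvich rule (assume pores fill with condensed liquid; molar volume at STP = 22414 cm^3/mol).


Moles adsorbed n = V_ads / 22414 = 385.0 / 22414 = 1.717676e-02 mol
Liquid volume V_liq = n * M / rho_liq = 1.717676e-02 * 47.9 / 0.834 = 0.98653 cm^3
Specific pore volume V_pore = V_liq / m_sample = 0.98653 / 1.55
V_pore = 0.6365 cm^3/g

0.6365


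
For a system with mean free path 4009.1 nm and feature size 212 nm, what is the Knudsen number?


Knudsen number Kn = lambda / L
Kn = 4009.1 / 212
Kn = 18.9108

18.9108


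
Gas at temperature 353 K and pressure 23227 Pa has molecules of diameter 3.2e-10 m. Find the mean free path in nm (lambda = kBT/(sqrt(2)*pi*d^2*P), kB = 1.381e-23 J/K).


Mean free path: lambda = kB*T / (sqrt(2) * pi * d^2 * P)
lambda = 1.381e-23 * 353 / (sqrt(2) * pi * (3.2e-10)^2 * 23227)
lambda = 4.61329e-07 m
lambda = 461.33 nm

461.33


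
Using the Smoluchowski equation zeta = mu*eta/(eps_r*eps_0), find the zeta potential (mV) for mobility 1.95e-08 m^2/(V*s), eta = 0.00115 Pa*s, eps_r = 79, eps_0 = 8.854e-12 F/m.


Smoluchowski equation: zeta = mu * eta / (eps_r * eps_0)
zeta = 1.95e-08 * 0.00115 / (79 * 8.854e-12)
zeta = 0.03206 V = 32.06 mV

32.06


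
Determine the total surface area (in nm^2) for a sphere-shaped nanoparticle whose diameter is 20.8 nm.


Radius r = 20.8/2 = 10.4 nm
Surface area SA = 4 * pi * r^2
SA = 4 * pi * (10.4)^2
SA = 1359.18 nm^2

1359.18


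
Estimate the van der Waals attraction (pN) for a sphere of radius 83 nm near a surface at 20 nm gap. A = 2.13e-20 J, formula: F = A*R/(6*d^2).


Convert to SI: R = 83 nm = 8.3e-08 m, d = 20 nm = 2e-08 m
F = A * R / (6 * d^2)
F = 2.13e-20 * 8.3e-08 / (6 * (2e-08)^2)
F = 7.36625e-13 N = 0.737 pN

0.737


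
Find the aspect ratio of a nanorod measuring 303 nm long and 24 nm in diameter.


Aspect ratio AR = length / diameter
AR = 303 / 24
AR = 12.62

12.62


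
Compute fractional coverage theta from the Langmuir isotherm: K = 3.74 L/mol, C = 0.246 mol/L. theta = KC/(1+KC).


Langmuir isotherm: theta = K*C / (1 + K*C)
K*C = 3.74 * 0.246 = 0.92004
theta = 0.92004 / (1 + 0.92004) = 0.92004 / 1.92004
theta = 0.4792

0.4792


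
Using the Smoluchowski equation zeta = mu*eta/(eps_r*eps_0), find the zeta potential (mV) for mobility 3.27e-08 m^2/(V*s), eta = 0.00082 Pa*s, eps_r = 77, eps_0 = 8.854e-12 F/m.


Smoluchowski equation: zeta = mu * eta / (eps_r * eps_0)
zeta = 3.27e-08 * 0.00082 / (77 * 8.854e-12)
zeta = 0.039331 V = 39.33 mV

39.33


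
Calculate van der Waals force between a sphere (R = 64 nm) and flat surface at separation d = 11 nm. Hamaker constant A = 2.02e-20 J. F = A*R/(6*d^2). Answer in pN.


Convert to SI: R = 64 nm = 6.4e-08 m, d = 11 nm = 1.1e-08 m
F = A * R / (6 * d^2)
F = 2.02e-20 * 6.4e-08 / (6 * (1.1e-08)^2)
F = 1.78072e-12 N = 1.781 pN

1.781


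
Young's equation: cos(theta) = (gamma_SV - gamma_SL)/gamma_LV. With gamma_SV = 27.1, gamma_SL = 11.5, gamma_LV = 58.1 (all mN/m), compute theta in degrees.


cos(theta) = (gamma_SV - gamma_SL) / gamma_LV
cos(theta) = (27.1 - 11.5) / 58.1
cos(theta) = 0.268503
theta = arccos(0.268503) = 74.42 degrees

74.42


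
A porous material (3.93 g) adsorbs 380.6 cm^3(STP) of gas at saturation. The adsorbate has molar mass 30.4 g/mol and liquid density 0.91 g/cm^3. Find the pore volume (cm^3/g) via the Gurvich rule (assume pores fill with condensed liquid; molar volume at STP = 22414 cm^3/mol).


Moles adsorbed n = V_ads / 22414 = 380.6 / 22414 = 1.698046e-02 mol
Liquid volume V_liq = n * M / rho_liq = 1.698046e-02 * 30.4 / 0.91 = 0.56726 cm^3
Specific pore volume V_pore = V_liq / m_sample = 0.56726 / 3.93
V_pore = 0.1443 cm^3/g

0.1443


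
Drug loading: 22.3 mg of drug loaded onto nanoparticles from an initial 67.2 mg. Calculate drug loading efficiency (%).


Drug loading efficiency = (drug loaded / drug initial) * 100
DLE = 22.3 / 67.2 * 100
DLE = 0.3318 * 100
DLE = 33.18%

33.18


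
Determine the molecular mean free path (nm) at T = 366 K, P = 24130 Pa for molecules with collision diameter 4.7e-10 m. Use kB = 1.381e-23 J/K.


Mean free path: lambda = kB*T / (sqrt(2) * pi * d^2 * P)
lambda = 1.381e-23 * 366 / (sqrt(2) * pi * (4.7e-10)^2 * 24130)
lambda = 2.13431e-07 m
lambda = 213.43 nm

213.43


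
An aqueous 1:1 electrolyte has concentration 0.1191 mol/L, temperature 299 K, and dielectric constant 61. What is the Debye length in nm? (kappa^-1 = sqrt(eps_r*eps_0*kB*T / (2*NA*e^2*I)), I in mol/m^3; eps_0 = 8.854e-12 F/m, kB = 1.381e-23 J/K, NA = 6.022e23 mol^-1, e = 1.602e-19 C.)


Ionic strength I = 0.1191 * 1^2 * 1000 = 119.1 mol/m^3
kappa^-1 = sqrt(61 * 8.854e-12 * 1.381e-23 * 299 / (2 * 6.022e23 * (1.602e-19)^2 * 119.1))
kappa^-1 = 0.778 nm

0.778


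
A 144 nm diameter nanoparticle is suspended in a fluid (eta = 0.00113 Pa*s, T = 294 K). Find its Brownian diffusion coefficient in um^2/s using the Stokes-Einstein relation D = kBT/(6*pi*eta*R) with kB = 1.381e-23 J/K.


Radius R = 144/2 = 72 nm = 7.2e-08 m
D = kB*T / (6*pi*eta*R)
D = 1.381e-23 * 294 / (6 * pi * 0.00113 * 7.2e-08)
D = 2.64746e-12 m^2/s = 2.647 um^2/s

2.647


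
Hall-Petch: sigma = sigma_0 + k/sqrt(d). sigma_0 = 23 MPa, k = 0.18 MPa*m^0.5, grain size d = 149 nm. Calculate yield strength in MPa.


d = 149 nm = 1.49e-07 m
sqrt(d) = 0.0003860052
Hall-Petch contribution = k / sqrt(d) = 0.18 / 0.0003860052 = 466.3 MPa
sigma = sigma_0 + k/sqrt(d) = 23 + 466.3 = 489.3 MPa

489.3
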